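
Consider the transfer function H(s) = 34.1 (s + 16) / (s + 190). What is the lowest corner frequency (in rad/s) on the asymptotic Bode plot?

Break frequencies occur at each pole and zero magnitude: 16 rad/s, 190 rad/s.
The lowest is 16 rad/s.

16 rad/s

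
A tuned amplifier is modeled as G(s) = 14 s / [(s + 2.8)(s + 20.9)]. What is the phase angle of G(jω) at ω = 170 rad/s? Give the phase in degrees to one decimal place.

∠(j170) = 90.00°
∠(j170 + 2.8) = arctan(170/2.8) = 89.06°
∠(j170 + 20.9) = arctan(170/20.9) = 82.99°
∠G(j170) = 90.00° − (89.06° + 82.99°) = -82.05°

-82.0°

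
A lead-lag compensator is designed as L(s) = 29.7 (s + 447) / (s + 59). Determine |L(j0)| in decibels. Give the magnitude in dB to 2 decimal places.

47.04 dB

L(0) = 29.7 × 447 / 59 = 225.02
20 log₁₀(225.02) = 47.044 dB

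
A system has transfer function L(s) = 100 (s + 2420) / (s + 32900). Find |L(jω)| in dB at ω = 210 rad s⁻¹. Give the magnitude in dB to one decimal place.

17.4 dB

|j210 + 2420| = √(210² + 2420²) = 2429
|j210 + 32900| = √(210² + 32900²) = 3.29e+04
|L(j210)| = 100 × 2429 / 3.29e+04 = 7.3831
20 log₁₀(7.3831) = 17.36 dB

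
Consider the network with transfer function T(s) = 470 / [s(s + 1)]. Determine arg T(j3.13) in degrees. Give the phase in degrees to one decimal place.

∠(j3.13 + 1) = arctan(3.13/1) = 72.28°
∠(j3.13) = 90.00°
∠T(j3.13) = − (72.28° + 90.00°) = -162.28°

-162.3°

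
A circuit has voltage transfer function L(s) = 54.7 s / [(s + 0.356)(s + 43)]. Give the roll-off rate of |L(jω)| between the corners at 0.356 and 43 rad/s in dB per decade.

In this band the factors already past their corner are: 1 differentiator zero, pole at 0.356; net slope = 0 dB/decade.

0 dB/decade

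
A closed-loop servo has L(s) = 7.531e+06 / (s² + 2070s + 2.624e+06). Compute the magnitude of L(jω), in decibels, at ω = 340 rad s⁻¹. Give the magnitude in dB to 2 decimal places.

9.22 dB

|(j340)² + 2070(j340) + 2.624e+06| = |2.5084e+06 + j7.038e+05| = 2.605e+06
|L(j340)| = 7.531e+06 / 2.605e+06 = 2.8907
20 log₁₀(2.8907) = 9.220 dB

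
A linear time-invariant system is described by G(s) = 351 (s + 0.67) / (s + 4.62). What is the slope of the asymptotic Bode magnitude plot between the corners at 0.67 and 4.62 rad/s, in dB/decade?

In this band the factors already past their corner are: zero at 0.67; net slope = 20 dB/decade.

20 dB/decade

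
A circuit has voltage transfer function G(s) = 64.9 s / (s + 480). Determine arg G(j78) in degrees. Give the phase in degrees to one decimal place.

∠(j78) = 90.00°
∠(j78 + 480) = arctan(78/480) = 9.23°
∠G(j78) = 90.00° − 9.23° = 80.77°

80.8°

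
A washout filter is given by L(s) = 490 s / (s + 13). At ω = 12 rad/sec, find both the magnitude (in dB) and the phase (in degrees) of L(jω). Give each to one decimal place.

|j12| = 12
|j12 + 13| = √(12² + 13²) = 17.69
|L(j12)| = 490 × 12 / 17.69 = 332.36
20 log₁₀(332.36) = 50.43 dB
∠(j12) = 90.00°
∠(j12 + 13) = arctan(12/13) = 42.71°
∠L(j12) = 90.00° − 42.71° = 47.29°

|L| = 50.4 dB, ∠L = 47.3°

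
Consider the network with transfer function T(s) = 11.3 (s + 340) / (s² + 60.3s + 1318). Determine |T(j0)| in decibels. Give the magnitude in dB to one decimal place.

9.3 dB

T(0) = 11.3 × 340 / 1318 = 2.915
20 log₁₀(2.915) = 9.29 dB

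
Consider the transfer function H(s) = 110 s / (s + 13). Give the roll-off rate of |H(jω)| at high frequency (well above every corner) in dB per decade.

With 1 zero and 1 pole, the high-frequency asymptotic slope is 20 × (1 − 1) = 0 dB/decade.

0 dB/decade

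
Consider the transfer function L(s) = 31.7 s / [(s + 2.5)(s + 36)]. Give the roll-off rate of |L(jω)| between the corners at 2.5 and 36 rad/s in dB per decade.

In this band the factors already past their corner are: 1 differentiator zero, pole at 2.5; net slope = 0 dB/decade.

0 dB/decade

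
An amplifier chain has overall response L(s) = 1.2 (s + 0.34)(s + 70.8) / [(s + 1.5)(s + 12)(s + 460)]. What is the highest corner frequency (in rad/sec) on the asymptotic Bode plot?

460 rad/sec

Break frequencies occur at each pole and zero magnitude: 0.34 rad/sec, 1.5 rad/sec, 12 rad/sec, 70.8 rad/sec, 460 rad/sec.
The highest is 460 rad/sec.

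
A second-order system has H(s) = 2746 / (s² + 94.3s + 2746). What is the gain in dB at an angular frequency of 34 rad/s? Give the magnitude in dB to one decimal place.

-2.3 dB

|(j34)² + 94.3(j34) + 2746| = |1590 + j3206.2| = 3579
|H(j34)| = 2746 / 3579 = 0.7673
20 log₁₀(0.7673) = -2.30 dB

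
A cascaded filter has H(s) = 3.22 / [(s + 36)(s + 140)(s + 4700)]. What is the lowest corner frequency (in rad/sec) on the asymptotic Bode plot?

36 rad/sec

Break frequencies occur at each pole and zero magnitude: 36 rad/sec, 140 rad/sec, 4700 rad/sec.
The lowest is 36 rad/sec.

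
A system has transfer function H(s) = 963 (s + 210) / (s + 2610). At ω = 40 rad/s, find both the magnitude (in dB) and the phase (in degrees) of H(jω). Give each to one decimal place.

|H| = 37.9 dB, ∠H = 9.9°

|j40 + 210| = √(40² + 210²) = 213.8
|j40 + 2610| = √(40² + 2610²) = 2610
|H(j40)| = 963 × 213.8 / 2610 = 78.867
20 log₁₀(78.867) = 37.94 dB
∠(j40 + 210) = arctan(40/210) = 10.78°
∠(j40 + 2610) = arctan(40/2610) = 0.88°
∠H(j40) = 10.78° − 0.88° = 9.91°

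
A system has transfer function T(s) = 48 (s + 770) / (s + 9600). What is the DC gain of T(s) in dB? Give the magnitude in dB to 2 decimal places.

T(0) = 48 × 770 / 9600 = 3.85
20 log₁₀(3.85) = 11.709 dB

11.71 dB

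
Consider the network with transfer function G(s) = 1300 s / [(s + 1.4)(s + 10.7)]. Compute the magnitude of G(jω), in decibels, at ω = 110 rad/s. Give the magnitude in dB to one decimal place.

|j110| = 110
|j110 + 1.4| = √(110² + 1.4²) = 110
|j110 + 10.7| = √(110² + 10.7²) = 110.5
|G(j110)| = 1300 × 110 / (110 × 110.5) = 11.762
20 log₁₀(11.762) = 21.41 dB

21.4 dB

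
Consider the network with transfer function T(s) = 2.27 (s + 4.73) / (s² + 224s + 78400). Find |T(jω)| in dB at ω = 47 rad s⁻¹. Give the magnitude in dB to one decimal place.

|j47 + 4.73| = √(47² + 4.73²) = 47.24
|(j47)² + 224(j47) + 78400| = |76191 + j10528| = 7.691e+04
|T(j47)| = 2.27 × 47.24 / 7.691e+04 = 0.0013941
20 log₁₀(0.0013941) = -57.11 dB

-57.1 dB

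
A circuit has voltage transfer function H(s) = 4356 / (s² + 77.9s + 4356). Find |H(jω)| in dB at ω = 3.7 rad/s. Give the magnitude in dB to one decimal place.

0.0 dB

|(j3.7)² + 77.9(j3.7) + 4356| = |4342.3 + j288.23| = 4352
|H(j3.7)| = 4356 / 4352 = 1.001
20 log₁₀(1.001) = 0.01 dB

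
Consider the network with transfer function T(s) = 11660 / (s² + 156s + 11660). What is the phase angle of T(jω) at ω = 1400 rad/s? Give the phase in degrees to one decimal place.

∠[(j1400)² + 156(j1400) + 11660] = ∠[-1.9483e+06 + j2.184e+05] = 173.60°
∠T(j1400) = −173.60° = -173.60°

-173.6°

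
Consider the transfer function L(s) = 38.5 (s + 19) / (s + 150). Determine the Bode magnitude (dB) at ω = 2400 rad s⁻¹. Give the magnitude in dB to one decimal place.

|j2400 + 19| = √(2400² + 19²) = 2400
|j2400 + 150| = √(2400² + 150²) = 2405
|L(j2400)| = 38.5 × 2400 / 2405 = 38.426
20 log₁₀(38.426) = 31.69 dB

31.7 dB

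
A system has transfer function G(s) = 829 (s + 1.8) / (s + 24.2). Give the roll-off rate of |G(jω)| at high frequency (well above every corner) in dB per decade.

With 1 zero and 1 pole, the high-frequency asymptotic slope is 20 × (1 − 1) = 0 dB/decade.

0 dB/decade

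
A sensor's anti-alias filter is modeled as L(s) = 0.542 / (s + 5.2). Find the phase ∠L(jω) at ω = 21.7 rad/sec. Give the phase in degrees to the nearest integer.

∠(j21.7 + 5.2) = arctan(21.7/5.2) = 76.52°
∠L(j21.7) = −76.52° = -76.52°

-77 deg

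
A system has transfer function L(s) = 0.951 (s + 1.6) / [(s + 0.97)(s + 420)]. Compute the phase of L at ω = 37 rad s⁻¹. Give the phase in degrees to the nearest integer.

∠(j37 + 1.6) = arctan(37/1.6) = 87.52°
∠(j37 + 0.97) = arctan(37/0.97) = 88.50°
∠(j37 + 420) = arctan(37/420) = 5.03°
∠L(j37) = 87.52° − (88.50° + 5.03°) = -6.01°

-6°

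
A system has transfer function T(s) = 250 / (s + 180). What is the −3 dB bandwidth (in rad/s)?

180 rad/s

For a single-pole low-pass, the −3 dB point is at the pole: ω = 180 rad/s.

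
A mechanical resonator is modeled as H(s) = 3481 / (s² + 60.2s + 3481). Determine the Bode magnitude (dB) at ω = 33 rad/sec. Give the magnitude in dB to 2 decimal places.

0.98 dB

|(j33)² + 60.2(j33) + 3481| = |2392 + j1986.6| = 3109
|H(j33)| = 3481 / 3109 = 1.1195
20 log₁₀(1.1195) = 0.981 dB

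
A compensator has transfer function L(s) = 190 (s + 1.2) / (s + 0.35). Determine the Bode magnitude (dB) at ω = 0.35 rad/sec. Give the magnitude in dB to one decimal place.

|j0.35 + 1.2| = √(0.35² + 1.2²) = 1.25
|j0.35 + 0.35| = √(0.35² + 0.35²) = 0.495
|L(j0.35)| = 190 × 1.25 / 0.495 = 479.82
20 log₁₀(479.82) = 53.62 dB

53.6 dB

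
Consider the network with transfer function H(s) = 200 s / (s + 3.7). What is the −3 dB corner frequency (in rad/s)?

For a single-pole high-pass, the −3 dB point is at the pole: ω = 3.7 rad/s.

3.7 rad/s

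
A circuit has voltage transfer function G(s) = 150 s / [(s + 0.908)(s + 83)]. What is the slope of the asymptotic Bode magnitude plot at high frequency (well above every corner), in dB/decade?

With 1 zero and 2 poles, the high-frequency asymptotic slope is 20 × (1 − 2) = -20 dB/decade.

-20 dB/decade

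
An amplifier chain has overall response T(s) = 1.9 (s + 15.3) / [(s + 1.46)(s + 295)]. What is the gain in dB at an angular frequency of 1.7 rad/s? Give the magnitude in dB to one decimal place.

-27.1 dB

|j1.7 + 15.3| = √(1.7² + 15.3²) = 15.39
|j1.7 + 1.46| = √(1.7² + 1.46²) = 2.241
|j1.7 + 295| = √(1.7² + 295²) = 295
|T(j1.7)| = 1.9 × 15.39 / (2.241 × 295) = 0.044244
20 log₁₀(0.044244) = -27.08 dB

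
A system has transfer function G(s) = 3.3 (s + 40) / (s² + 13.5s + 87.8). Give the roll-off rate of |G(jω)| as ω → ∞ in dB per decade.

-20 dB/decade

With 1 zero and 2 poles, the high-frequency asymptotic slope is 20 × (1 − 2) = -20 dB/decade.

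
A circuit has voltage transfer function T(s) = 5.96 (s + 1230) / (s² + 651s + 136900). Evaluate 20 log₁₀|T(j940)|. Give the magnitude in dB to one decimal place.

-40.4 dB

|j940 + 1230| = √(940² + 1230²) = 1548
|(j940)² + 651(j940) + 136900| = |-7.467e+05 + j6.1194e+05| = 9.654e+05
|T(j940)| = 5.96 × 1548 / 9.654e+05 = 0.009557
20 log₁₀(0.009557) = -40.39 dB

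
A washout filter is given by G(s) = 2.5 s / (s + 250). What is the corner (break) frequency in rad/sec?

250 rad/sec

The single real pole at s = −250 gives a corner at ω = 250 rad/sec.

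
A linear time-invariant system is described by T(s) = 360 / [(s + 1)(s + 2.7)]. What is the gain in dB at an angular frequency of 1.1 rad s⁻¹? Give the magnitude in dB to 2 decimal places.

38.39 dB

|j1.1 + 1| = √(1.1² + 1²) = 1.487
|j1.1 + 2.7| = √(1.1² + 2.7²) = 2.915
|T(j1.1)| = 360 / (1.487 × 2.915) = 83.061
20 log₁₀(83.061) = 38.388 dB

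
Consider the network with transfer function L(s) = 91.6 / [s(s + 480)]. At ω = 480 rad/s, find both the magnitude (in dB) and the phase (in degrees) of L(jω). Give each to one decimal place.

|L| = -71.0 dB, ∠L = -135.0 deg

|j480 + 480| = √(480² + 480²) = 678.8
|j480| = 480
|L(j480)| = 91.6 / (678.8 × 480) = 0.00028112
20 log₁₀(0.00028112) = -71.02 dB
∠(j480 + 480) = arctan(480/480) = 45.00°
∠(j480) = 90.00°
∠L(j480) = − (45.00° + 90.00°) = -135.00°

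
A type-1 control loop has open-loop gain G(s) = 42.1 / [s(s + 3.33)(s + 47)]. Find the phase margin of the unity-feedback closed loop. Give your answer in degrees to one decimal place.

85.1°

Gain crossover: |G(jω)| = 1 at ω ≈ 0.268 rad s⁻¹.
∠G(j0.268) = −90° − arctan(0.268/3.33) − arctan(0.268/47) ≈ -94.93°
PM = 180° + (-94.93°) = 85.07°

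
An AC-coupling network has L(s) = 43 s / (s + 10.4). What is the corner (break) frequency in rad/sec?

10.4 rad/sec

The single real pole at s = −10.4 gives a corner at ω = 10.4 rad/sec.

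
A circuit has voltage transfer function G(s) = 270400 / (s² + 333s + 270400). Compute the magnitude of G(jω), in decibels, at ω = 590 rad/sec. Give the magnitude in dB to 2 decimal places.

|(j590)² + 333(j590) + 270400| = |-77700 + j1.9647e+05| = 2.113e+05
|G(j590)| = 270400 / 2.113e+05 = 1.2798
20 log₁₀(1.2798) = 2.143 dB

2.14 dB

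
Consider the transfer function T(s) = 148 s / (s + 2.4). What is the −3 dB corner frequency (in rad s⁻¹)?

For a single-pole high-pass, the −3 dB point is at the pole: ω = 2.4 rad s⁻¹.

2.4 rad s⁻¹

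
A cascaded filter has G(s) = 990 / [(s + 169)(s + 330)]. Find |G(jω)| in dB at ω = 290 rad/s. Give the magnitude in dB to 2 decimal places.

-43.46 dB

|j290 + 169| = √(290² + 169²) = 335.7
|j290 + 330| = √(290² + 330²) = 439.3
|G(j290)| = 990 / (335.7 × 439.3) = 0.0067138
20 log₁₀(0.0067138) = -43.461 dB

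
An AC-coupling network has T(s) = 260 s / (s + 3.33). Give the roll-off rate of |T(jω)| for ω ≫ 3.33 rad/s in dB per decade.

With 1 zero and 1 pole, the high-frequency asymptotic slope is 20 × (1 − 1) = 0 dB/decade.

0 dB/decade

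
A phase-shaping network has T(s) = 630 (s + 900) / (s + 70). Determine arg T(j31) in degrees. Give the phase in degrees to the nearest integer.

∠(j31 + 900) = arctan(31/900) = 1.97°
∠(j31 + 70) = arctan(31/70) = 23.89°
∠T(j31) = 1.97° − 23.89° = -21.91°

-22°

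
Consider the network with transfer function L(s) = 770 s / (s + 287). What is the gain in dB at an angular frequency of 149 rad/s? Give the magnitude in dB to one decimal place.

|j149| = 149
|j149 + 287| = √(149² + 287²) = 323.4
|L(j149)| = 770 × 149 / 323.4 = 354.79
20 log₁₀(354.79) = 51.00 dB

51.0 dB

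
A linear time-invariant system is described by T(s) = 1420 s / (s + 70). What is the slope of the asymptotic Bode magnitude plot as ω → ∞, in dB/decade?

With 1 zero and 1 pole, the high-frequency asymptotic slope is 20 × (1 − 1) = 0 dB/decade.

0 dB/decade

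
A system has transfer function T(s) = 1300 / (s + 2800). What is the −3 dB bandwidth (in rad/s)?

For a single-pole low-pass, the −3 dB point is at the pole: ω = 2800 rad/s.

2800 rad/s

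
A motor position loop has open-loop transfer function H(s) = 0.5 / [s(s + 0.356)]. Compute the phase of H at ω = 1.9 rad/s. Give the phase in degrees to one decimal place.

∠(j1.9 + 0.356) = arctan(1.9/0.356) = 79.39°
∠(j1.9) = 90.00°
∠H(j1.9) = − (79.39° + 90.00°) = -169.39°

-169.4°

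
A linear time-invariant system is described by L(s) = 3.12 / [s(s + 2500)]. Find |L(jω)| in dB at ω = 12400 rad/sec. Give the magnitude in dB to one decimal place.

-154.0 dB

|j12400 + 2500| = √(12400² + 2500²) = 1.265e+04
|j12400| = 1.24e+04
|L(j12400)| = 3.12 / (1.265e+04 × 1.24e+04) = 1.9891e-08
20 log₁₀(1.9891e-08) = -154.03 dB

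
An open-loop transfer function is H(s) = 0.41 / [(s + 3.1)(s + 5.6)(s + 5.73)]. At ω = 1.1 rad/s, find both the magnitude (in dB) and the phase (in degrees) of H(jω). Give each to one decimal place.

|j1.1 + 3.1| = √(1.1² + 3.1²) = 3.289
|j1.1 + 5.6| = √(1.1² + 5.6²) = 5.707
|j1.1 + 5.73| = √(1.1² + 5.73²) = 5.835
|H(j1.1)| = 0.41 / (3.289 × 5.707 × 5.835) = 0.0037432
20 log₁₀(0.0037432) = -48.54 dB
∠(j1.1 + 3.1) = arctan(1.1/3.1) = 19.54°
∠(j1.1 + 5.6) = arctan(1.1/5.6) = 11.11°
∠(j1.1 + 5.73) = arctan(1.1/5.73) = 10.87°
∠H(j1.1) = − (19.54° + 11.11° + 10.87°) = -41.52°

|H| = -48.5 dB, ∠H = -41.5°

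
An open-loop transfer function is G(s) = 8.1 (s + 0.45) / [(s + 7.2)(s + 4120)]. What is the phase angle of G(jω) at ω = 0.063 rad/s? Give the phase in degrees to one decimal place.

∠(j0.063 + 0.45) = arctan(0.063/0.45) = 7.97°
∠(j0.063 + 7.2) = arctan(0.063/7.2) = 0.50°
∠(j0.063 + 4120) = arctan(0.063/4120) = 0.00°
∠G(j0.063) = 7.97° − (0.50° + 0.00°) = 7.47°

7.5°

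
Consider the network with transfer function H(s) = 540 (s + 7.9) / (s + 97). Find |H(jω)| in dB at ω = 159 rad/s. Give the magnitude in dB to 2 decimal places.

|j159 + 7.9| = √(159² + 7.9²) = 159.2
|j159 + 97| = √(159² + 97²) = 186.3
|H(j159)| = 540 × 159.2 / 186.3 = 461.56
20 log₁₀(461.56) = 53.284 dB

53.28 dB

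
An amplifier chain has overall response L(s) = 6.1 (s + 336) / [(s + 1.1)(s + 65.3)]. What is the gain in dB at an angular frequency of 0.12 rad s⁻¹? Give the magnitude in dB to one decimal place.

|j0.12 + 336| = √(0.12² + 336²) = 336
|j0.12 + 1.1| = √(0.12² + 1.1²) = 1.107
|j0.12 + 65.3| = √(0.12² + 65.3²) = 65.3
|L(j0.12)| = 6.1 × 336 / (1.107 × 65.3) = 28.366
20 log₁₀(28.366) = 29.06 dB

29.1 dB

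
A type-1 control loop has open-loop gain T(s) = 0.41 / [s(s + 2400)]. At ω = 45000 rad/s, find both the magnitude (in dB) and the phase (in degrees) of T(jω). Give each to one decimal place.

|j45000 + 2400| = √(45000² + 2400²) = 4.506e+04
|j45000| = 4.5e+04
|T(j45000)| = 0.41 / (4.506e+04 × 4.5e+04) = 2.0218e-10
20 log₁₀(2.0218e-10) = -193.89 dB
∠(j45000 + 2400) = arctan(45000/2400) = 86.95°
∠(j45000) = 90.00°
∠T(j45000) = − (86.95° + 90.00°) = -176.95°

|T| = -193.9 dB, ∠T = -176.9 deg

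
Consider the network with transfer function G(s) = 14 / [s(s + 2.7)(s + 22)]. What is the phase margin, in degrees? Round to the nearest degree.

84°

Gain crossover: |G(jω)| = 1 at ω ≈ 0.235 rad/s.
∠G(j0.235) = −90° − arctan(0.235/2.7) − arctan(0.235/22) ≈ -95.58°
PM = 180° + (-95.58°) = 84.42°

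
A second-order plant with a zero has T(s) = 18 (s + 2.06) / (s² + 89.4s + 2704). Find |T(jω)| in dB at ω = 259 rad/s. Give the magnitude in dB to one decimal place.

-23.3 dB

|j259 + 2.06| = √(259² + 2.06²) = 259
|(j259)² + 89.4(j259) + 2704| = |-64377 + j23155| = 6.841e+04
|T(j259)| = 18 × 259 / 6.841e+04 = 0.068146
20 log₁₀(0.068146) = -23.33 dB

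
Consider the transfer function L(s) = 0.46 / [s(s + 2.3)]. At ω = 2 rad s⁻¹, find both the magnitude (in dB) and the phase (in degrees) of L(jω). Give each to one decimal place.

|j2 + 2.3| = √(2² + 2.3²) = 3.048
|j2| = 2
|L(j2)| = 0.46 / (3.048 × 2) = 0.075461
20 log₁₀(0.075461) = -22.45 dB
∠(j2 + 2.3) = arctan(2/2.3) = 41.01°
∠(j2) = 90.00°
∠L(j2) = − (41.01° + 90.00°) = -131.01°

|L| = -22.4 dB, ∠L = -131.0°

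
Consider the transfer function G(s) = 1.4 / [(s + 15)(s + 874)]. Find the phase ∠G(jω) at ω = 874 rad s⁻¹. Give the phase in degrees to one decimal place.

∠(j874 + 15) = arctan(874/15) = 89.02°
∠(j874 + 874) = arctan(874/874) = 45.00°
∠G(j874) = − (89.02° + 45.00°) = -134.02°

-134.0°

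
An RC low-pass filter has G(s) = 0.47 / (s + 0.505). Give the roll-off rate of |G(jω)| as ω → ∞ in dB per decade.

With 0 zeros and 1 pole, the high-frequency asymptotic slope is 20 × (0 − 1) = -20 dB/decade.

-20 dB/decade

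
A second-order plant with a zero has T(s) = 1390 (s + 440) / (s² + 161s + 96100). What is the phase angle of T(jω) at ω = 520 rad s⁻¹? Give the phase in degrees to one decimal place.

∠(j520 + 440) = arctan(520/440) = 49.76°
∠[(j520)² + 161(j520) + 96100] = ∠[-1.743e+05 + j83720] = 154.34°
∠T(j520) = 49.76° − 154.34° = -104.58°

-104.6°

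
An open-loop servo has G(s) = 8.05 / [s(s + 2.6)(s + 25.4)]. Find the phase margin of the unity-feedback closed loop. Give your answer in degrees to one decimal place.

Gain crossover: |G(jω)| = 1 at ω ≈ 0.122 rad/sec.
∠G(j0.122) = −90° − arctan(0.122/2.6) − arctan(0.122/25.4) ≈ -92.96°
PM = 180° + (-92.96°) = 87.04°

87.0 deg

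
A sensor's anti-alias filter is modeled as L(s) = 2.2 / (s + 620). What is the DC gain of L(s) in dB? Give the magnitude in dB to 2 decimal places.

L(0) = 2.2 / 620 = 0.0035484
20 log₁₀(0.0035484) = -48.999 dB

-49.00 dB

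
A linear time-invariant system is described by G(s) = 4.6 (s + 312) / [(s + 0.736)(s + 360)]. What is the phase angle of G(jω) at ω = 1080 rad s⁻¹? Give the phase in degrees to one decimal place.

∠(j1080 + 312) = arctan(1080/312) = 73.89°
∠(j1080 + 0.736) = arctan(1080/0.736) = 89.96°
∠(j1080 + 360) = arctan(1080/360) = 71.57°
∠G(j1080) = 73.89° − (89.96° + 71.57°) = -87.64°

-87.6°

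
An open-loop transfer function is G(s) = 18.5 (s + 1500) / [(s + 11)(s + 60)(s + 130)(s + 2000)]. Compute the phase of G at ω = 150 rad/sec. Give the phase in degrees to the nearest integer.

-202°

∠(j150 + 1500) = arctan(150/1500) = 5.71°
∠(j150 + 11) = arctan(150/11) = 85.81°
∠(j150 + 60) = arctan(150/60) = 68.20°
∠(j150 + 130) = arctan(150/130) = 49.09°
∠(j150 + 2000) = arctan(150/2000) = 4.29°
∠G(j150) = 5.71° − (85.81° + 68.20° + 49.09° + 4.29°) = -201.67°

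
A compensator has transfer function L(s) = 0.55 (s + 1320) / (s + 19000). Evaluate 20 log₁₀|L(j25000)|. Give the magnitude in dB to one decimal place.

-7.2 dB

|j25000 + 1320| = √(25000² + 1320²) = 2.503e+04
|j25000 + 19000| = √(25000² + 19000²) = 3.14e+04
|L(j25000)| = 0.55 × 2.503e+04 / 3.14e+04 = 0.4385
20 log₁₀(0.4385) = -7.16 dB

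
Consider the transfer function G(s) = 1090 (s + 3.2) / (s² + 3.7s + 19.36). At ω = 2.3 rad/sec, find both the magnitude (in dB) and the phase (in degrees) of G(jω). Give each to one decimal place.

|G| = 48.3 dB, ∠G = 4.5 deg

|j2.3 + 3.2| = √(2.3² + 3.2²) = 3.941
|(j2.3)² + 3.7(j2.3) + 19.36| = |14.07 + j8.51| = 16.44
|G(j2.3)| = 1090 × 3.941 / 16.44 = 261.23
20 log₁₀(261.23) = 48.34 dB
∠(j2.3 + 3.2) = arctan(2.3/3.2) = 35.71°
∠[(j2.3)² + 3.7(j2.3) + 19.36] = ∠[14.07 + j8.51] = 31.17°
∠G(j2.3) = 35.71° − 31.17° = 4.54°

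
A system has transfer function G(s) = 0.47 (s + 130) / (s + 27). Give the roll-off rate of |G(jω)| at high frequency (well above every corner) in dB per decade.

0 dB/decade

With 1 zero and 1 pole, the high-frequency asymptotic slope is 20 × (1 − 1) = 0 dB/decade.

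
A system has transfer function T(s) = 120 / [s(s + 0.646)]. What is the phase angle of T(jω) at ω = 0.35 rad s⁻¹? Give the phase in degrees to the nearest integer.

-118°

∠(j0.35 + 0.646) = arctan(0.35/0.646) = 28.45°
∠(j0.35) = 90.00°
∠T(j0.35) = − (28.45° + 90.00°) = -118.45°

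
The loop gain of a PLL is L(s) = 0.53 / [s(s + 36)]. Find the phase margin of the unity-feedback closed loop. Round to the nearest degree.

90°

Gain crossover: |L(jω)| = 1 at ω ≈ 0.0147 rad s⁻¹.
∠L(j0.0147) = −90° − arctan(0.0147/36) ≈ -90.02°
PM = 180° + (-90.02°) = 89.98°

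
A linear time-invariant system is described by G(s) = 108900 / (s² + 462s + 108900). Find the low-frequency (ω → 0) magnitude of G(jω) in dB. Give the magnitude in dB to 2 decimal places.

0.00 dB

G(0) = 108900 / 108900 = 1
20 log₁₀(1) = 0.000 dB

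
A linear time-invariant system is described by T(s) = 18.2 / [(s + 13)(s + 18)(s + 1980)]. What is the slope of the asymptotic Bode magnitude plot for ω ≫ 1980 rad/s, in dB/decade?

With 0 zeros and 3 poles, the high-frequency asymptotic slope is 20 × (0 − 3) = -60 dB/decade.

-60 dB/decade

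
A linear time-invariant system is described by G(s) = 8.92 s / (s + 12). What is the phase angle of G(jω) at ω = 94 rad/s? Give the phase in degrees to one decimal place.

∠(j94) = 90.00°
∠(j94 + 12) = arctan(94/12) = 82.72°
∠G(j94) = 90.00° − 82.72° = 7.28°

7.3 deg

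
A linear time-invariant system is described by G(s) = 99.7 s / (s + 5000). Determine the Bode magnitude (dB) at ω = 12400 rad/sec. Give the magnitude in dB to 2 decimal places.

39.32 dB

|j12400| = 1.24e+04
|j12400 + 5000| = √(12400² + 5000²) = 1.337e+04
|G(j12400)| = 99.7 × 1.24e+04 / 1.337e+04 = 92.466
20 log₁₀(92.466) = 39.320 dB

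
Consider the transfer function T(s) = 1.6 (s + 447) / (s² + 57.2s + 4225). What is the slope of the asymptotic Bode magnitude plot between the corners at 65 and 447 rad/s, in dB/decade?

-40 dB/decade

In this band the factors already past their corner are: complex pole pair at ωₙ ≈ 65; net slope = -40 dB/decade.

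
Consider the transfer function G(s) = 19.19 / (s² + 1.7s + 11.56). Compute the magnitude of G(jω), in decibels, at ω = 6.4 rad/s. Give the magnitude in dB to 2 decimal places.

-4.26 dB

|(j6.4)² + 1.7(j6.4) + 11.56| = |-29.4 + j10.88| = 31.35
|G(j6.4)| = 19.19 / 31.35 = 0.61215
20 log₁₀(0.61215) = -4.263 dB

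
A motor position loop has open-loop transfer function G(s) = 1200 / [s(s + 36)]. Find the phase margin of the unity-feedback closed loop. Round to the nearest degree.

53°

Gain crossover: |G(jω)| = 1 at ω ≈ 26.8 rad/s.
∠G(j26.8) = −90° − arctan(26.8/36) ≈ -126.62°
PM = 180° + (-126.62°) = 53.38°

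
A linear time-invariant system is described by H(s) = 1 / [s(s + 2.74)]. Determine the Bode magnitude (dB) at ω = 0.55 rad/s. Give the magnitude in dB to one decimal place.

-3.7 dB

|j0.55 + 2.74| = √(0.55² + 2.74²) = 2.795
|j0.55| = 0.55
|H(j0.55)| = 1 / (2.795 × 0.55) = 0.65059
20 log₁₀(0.65059) = -3.73 dB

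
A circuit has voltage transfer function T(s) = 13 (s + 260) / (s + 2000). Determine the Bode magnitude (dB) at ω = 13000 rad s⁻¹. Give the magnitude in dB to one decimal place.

|j13000 + 260| = √(13000² + 260²) = 1.3e+04
|j13000 + 2000| = √(13000² + 2000²) = 1.315e+04
|T(j13000)| = 13 × 1.3e+04 / 1.315e+04 = 12.851
20 log₁₀(12.851) = 22.18 dB

22.2 dB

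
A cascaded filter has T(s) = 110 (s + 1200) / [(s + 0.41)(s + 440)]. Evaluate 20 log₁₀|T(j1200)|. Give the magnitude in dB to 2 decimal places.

-18.29 dB

|j1200 + 1200| = √(1200² + 1200²) = 1697
|j1200 + 0.41| = √(1200² + 0.41²) = 1200
|j1200 + 440| = √(1200² + 440²) = 1278
|T(j1200)| = 110 × 1697 / (1200 × 1278) = 0.12171
20 log₁₀(0.12171) = -18.293 dB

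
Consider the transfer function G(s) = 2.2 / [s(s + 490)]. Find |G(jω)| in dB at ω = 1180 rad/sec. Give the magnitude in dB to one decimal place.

-116.7 dB

|j1180 + 490| = √(1180² + 490²) = 1278
|j1180| = 1180
|G(j1180)| = 2.2 / (1278 × 1180) = 1.4592e-06
20 log₁₀(1.4592e-06) = -116.72 dB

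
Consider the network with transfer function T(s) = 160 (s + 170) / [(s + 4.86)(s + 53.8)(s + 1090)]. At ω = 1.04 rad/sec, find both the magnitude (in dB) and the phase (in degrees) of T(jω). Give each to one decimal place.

|j1.04 + 170| = √(1.04² + 170²) = 170
|j1.04 + 4.86| = √(1.04² + 4.86²) = 4.97
|j1.04 + 53.8| = √(1.04² + 53.8²) = 53.81
|j1.04 + 1090| = √(1.04² + 1090²) = 1090
|T(j1.04)| = 160 × 170 / (4.97 × 53.81 × 1090) = 0.09331
20 log₁₀(0.09331) = -20.60 dB
∠(j1.04 + 170) = arctan(1.04/170) = 0.35°
∠(j1.04 + 4.86) = arctan(1.04/4.86) = 12.08°
∠(j1.04 + 53.8) = arctan(1.04/53.8) = 1.11°
∠(j1.04 + 1090) = arctan(1.04/1090) = 0.05°
∠T(j1.04) = 0.35° − (12.08° + 1.11° + 0.05°) = -12.89°

|T| = -20.6 dB, ∠T = -12.9 deg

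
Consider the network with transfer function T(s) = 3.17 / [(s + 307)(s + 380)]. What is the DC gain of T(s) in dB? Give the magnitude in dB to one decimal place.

-91.3 dB

T(0) = 3.17 / (307 × 380) = 2.7173e-05
20 log₁₀(2.7173e-05) = -91.32 dB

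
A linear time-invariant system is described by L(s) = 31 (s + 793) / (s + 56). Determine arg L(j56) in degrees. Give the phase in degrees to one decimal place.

∠(j56 + 793) = arctan(56/793) = 4.04°
∠(j56 + 56) = arctan(56/56) = 45.00°
∠L(j56) = 4.04° − 45.00° = -40.96°

-41.0 deg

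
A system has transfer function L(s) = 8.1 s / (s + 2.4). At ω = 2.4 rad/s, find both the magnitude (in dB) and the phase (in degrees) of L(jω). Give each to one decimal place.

|L| = 15.2 dB, ∠L = 45.0 deg

|j2.4| = 2.4
|j2.4 + 2.4| = √(2.4² + 2.4²) = 3.394
|L(j2.4)| = 8.1 × 2.4 / 3.394 = 5.7276
20 log₁₀(5.7276) = 15.16 dB
∠(j2.4) = 90.00°
∠(j2.4 + 2.4) = arctan(2.4/2.4) = 45.00°
∠L(j2.4) = 90.00° − 45.00° = 45.00°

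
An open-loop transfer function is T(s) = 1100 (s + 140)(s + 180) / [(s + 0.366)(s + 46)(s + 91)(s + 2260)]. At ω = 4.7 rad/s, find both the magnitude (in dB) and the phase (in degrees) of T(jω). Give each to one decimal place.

|j4.7 + 140| = √(4.7² + 140²) = 140.1
|j4.7 + 180| = √(4.7² + 180²) = 180.1
|j4.7 + 0.366| = √(4.7² + 0.366²) = 4.714
|j4.7 + 46| = √(4.7² + 46²) = 46.24
|j4.7 + 91| = √(4.7² + 91²) = 91.12
|j4.7 + 2260| = √(4.7² + 2260²) = 2260
|T(j4.7)| = 1100 × 140.1 × 180.1 / (4.714 × 46.24 × 91.12 × 2260) = 0.61806
20 log₁₀(0.61806) = -4.18 dB
∠(j4.7 + 140) = arctan(4.7/140) = 1.92°
∠(j4.7 + 180) = arctan(4.7/180) = 1.50°
∠(j4.7 + 0.366) = arctan(4.7/0.366) = 85.55°
∠(j4.7 + 46) = arctan(4.7/46) = 5.83°
∠(j4.7 + 91) = arctan(4.7/91) = 2.96°
∠(j4.7 + 2260) = arctan(4.7/2260) = 0.12°
∠T(j4.7) = 1.92° + 1.50° − (85.55° + 5.83° + 2.96° + 0.12°) = -91.04°

|T| = -4.2 dB, ∠T = -91.0°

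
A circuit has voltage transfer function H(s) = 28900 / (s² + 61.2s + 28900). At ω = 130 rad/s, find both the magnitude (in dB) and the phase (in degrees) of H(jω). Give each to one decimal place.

|(j130)² + 61.2(j130) + 28900| = |12000 + j7956| = 1.44e+04
|H(j130)| = 28900 / 1.44e+04 = 2.0072
20 log₁₀(2.0072) = 6.05 dB
∠[(j130)² + 61.2(j130) + 28900] = ∠[12000 + j7956] = 33.54°
∠H(j130) = −33.54° = -33.54°

|H| = 6.1 dB, ∠H = -33.5 deg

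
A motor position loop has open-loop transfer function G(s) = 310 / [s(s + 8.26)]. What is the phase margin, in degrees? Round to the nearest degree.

26°

Gain crossover: |G(jω)| = 1 at ω ≈ 16.7 rad/s.
∠G(j16.7) = −90° − arctan(16.7/8.26) ≈ -153.64°
PM = 180° + (-153.64°) = 26.36°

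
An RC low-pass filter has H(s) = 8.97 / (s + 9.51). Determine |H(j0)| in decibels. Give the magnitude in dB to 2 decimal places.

-0.51 dB

H(0) = 8.97 / 9.51 = 0.94322
20 log₁₀(0.94322) = -0.508 dB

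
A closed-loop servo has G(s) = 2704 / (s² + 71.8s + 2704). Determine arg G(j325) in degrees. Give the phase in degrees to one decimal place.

∠[(j325)² + 71.8(j325) + 2704] = ∠[-1.0292e+05 + j23335] = 167.23°
∠G(j325) = −167.23° = -167.23°

-167.2°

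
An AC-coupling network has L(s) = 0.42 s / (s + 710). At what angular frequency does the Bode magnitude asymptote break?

710 rad/sec

The single real pole at s = −710 gives a corner at ω = 710 rad/sec.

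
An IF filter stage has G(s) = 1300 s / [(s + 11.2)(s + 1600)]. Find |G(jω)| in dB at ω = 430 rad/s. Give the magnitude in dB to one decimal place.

|j430| = 430
|j430 + 11.2| = √(430² + 11.2²) = 430.1
|j430 + 1600| = √(430² + 1600²) = 1657
|G(j430)| = 1300 × 430 / (430.1 × 1657) = 0.78439
20 log₁₀(0.78439) = -2.11 dB

-2.1 dB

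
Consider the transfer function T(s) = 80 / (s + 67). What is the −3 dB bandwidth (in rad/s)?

For a single-pole low-pass, the −3 dB point is at the pole: ω = 67 rad/s.

67 rad/s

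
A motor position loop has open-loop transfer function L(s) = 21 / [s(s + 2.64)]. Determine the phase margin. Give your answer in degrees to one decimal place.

32.0 deg

Gain crossover: |L(jω)| = 1 at ω ≈ 4.22 rad/s.
∠L(j4.22) = −90° − arctan(4.22/2.64) ≈ -147.97°
PM = 180° + (-147.97°) = 32.03°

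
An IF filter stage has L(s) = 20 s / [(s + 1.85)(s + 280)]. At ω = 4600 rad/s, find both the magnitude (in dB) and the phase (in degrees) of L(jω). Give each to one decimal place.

|j4600| = 4600
|j4600 + 1.85| = √(4600² + 1.85²) = 4600
|j4600 + 280| = √(4600² + 280²) = 4609
|L(j4600)| = 20 × 4600 / (4600 × 4609) = 0.0043398
20 log₁₀(0.0043398) = -47.25 dB
∠(j4600) = 90.00°
∠(j4600 + 1.85) = arctan(4600/1.85) = 89.98°
∠(j4600 + 280) = arctan(4600/280) = 86.52°
∠L(j4600) = 90.00° − (89.98° + 86.52°) = -86.49°

|L| = -47.3 dB, ∠L = -86.5°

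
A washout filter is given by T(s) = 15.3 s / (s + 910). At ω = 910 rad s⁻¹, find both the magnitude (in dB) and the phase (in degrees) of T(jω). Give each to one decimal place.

|j910| = 910
|j910 + 910| = √(910² + 910²) = 1287
|T(j910)| = 15.3 × 910 / 1287 = 10.819
20 log₁₀(10.819) = 20.68 dB
∠(j910) = 90.00°
∠(j910 + 910) = arctan(910/910) = 45.00°
∠T(j910) = 90.00° − 45.00° = 45.00°

|T| = 20.7 dB, ∠T = 45.0°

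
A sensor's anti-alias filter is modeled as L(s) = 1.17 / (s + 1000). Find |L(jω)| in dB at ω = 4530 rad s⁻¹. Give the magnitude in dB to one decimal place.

|j4530 + 1000| = √(4530² + 1000²) = 4639
|L(j4530)| = 1.17 / 4639 = 0.00025221
20 log₁₀(0.00025221) = -71.96 dB

-72.0 dB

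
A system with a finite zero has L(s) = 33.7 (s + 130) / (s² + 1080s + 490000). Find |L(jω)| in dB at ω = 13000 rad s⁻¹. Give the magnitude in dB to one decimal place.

|j13000 + 130| = √(13000² + 130²) = 1.3e+04
|(j13000)² + 1080(j13000) + 490000| = |-1.6851e+08 + j1.404e+07| = 1.691e+08
|L(j13000)| = 33.7 × 1.3e+04 / 1.691e+08 = 0.002591
20 log₁₀(0.002591) = -51.73 dB

-51.7 dB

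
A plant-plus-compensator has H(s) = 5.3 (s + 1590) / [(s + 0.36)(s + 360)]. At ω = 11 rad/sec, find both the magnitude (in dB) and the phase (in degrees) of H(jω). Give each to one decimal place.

|H| = 6.6 dB, ∠H = -89.5 deg

|j11 + 1590| = √(11² + 1590²) = 1590
|j11 + 0.36| = √(11² + 0.36²) = 11.01
|j11 + 360| = √(11² + 360²) = 360.2
|H(j11)| = 5.3 × 1590 / (11.01 × 360.2) = 2.126
20 log₁₀(2.126) = 6.55 dB
∠(j11 + 1590) = arctan(11/1590) = 0.40°
∠(j11 + 0.36) = arctan(11/0.36) = 88.13°
∠(j11 + 360) = arctan(11/360) = 1.75°
∠H(j11) = 0.40° − (88.13° + 1.75°) = -89.48°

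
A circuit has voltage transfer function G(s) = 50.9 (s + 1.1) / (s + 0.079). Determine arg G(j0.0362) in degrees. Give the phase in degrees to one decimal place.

∠(j0.0362 + 1.1) = arctan(0.0362/1.1) = 1.88°
∠(j0.0362 + 0.079) = arctan(0.0362/0.079) = 24.62°
∠G(j0.0362) = 1.88° − 24.62° = -22.73°

-22.7 deg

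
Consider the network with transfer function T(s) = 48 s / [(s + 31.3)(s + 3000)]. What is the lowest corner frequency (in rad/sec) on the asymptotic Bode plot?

Break frequencies occur at each pole and zero magnitude: 31.3 rad/sec, 3000 rad/sec.
The lowest is 31.3 rad/sec.

31.3 rad/sec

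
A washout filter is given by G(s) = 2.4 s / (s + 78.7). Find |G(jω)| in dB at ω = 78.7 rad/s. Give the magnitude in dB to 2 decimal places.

|j78.7| = 78.7
|j78.7 + 78.7| = √(78.7² + 78.7²) = 111.3
|G(j78.7)| = 2.4 × 78.7 / 111.3 = 1.6971
20 log₁₀(1.6971) = 4.594 dB

4.59 dB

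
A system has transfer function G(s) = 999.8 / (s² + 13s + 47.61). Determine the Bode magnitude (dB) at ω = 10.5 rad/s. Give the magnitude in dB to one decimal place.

|(j10.5)² + 13(j10.5) + 47.61| = |-62.64 + j136.5| = 150.2
|G(j10.5)| = 999.8 / 150.2 = 6.6571
20 log₁₀(6.6571) = 16.47 dB

16.5 dB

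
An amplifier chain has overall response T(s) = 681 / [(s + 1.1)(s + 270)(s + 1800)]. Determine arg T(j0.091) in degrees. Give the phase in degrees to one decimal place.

∠(j0.091 + 1.1) = arctan(0.091/1.1) = 4.73°
∠(j0.091 + 270) = arctan(0.091/270) = 0.02°
∠(j0.091 + 1800) = arctan(0.091/1800) = 0.00°
∠T(j0.091) = − (4.73° + 0.02° + 0.00°) = -4.75°

-4.8°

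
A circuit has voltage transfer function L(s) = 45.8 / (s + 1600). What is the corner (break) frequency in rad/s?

1600 rad/s

The single real pole at s = −1600 gives a corner at ω = 1600 rad/s.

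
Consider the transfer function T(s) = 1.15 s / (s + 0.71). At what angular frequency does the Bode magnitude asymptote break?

0.71 rad/s

The single real pole at s = −0.71 gives a corner at ω = 0.71 rad/s.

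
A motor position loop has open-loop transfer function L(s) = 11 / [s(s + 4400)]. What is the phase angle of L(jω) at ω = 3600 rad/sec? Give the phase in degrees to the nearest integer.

-129°

∠(j3600 + 4400) = arctan(3600/4400) = 39.29°
∠(j3600) = 90.00°
∠L(j3600) = − (39.29° + 90.00°) = -129.29°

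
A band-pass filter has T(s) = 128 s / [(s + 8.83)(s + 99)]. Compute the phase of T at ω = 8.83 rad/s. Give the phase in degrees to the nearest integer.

∠(j8.83) = 90.00°
∠(j8.83 + 8.83) = arctan(8.83/8.83) = 45.00°
∠(j8.83 + 99) = arctan(8.83/99) = 5.10°
∠T(j8.83) = 90.00° − (45.00° + 5.10°) = 39.90°

40°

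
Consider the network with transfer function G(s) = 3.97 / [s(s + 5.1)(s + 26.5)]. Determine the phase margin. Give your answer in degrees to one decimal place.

Gain crossover: |G(jω)| = 1 at ω ≈ 0.0294 rad/s.
∠G(j0.0294) = −90° − arctan(0.0294/5.1) − arctan(0.0294/26.5) ≈ -90.39°
PM = 180° + (-90.39°) = 89.61°

89.6°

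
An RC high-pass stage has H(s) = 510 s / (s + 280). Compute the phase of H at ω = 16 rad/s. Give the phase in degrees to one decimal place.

∠(j16) = 90.00°
∠(j16 + 280) = arctan(16/280) = 3.27°
∠H(j16) = 90.00° − 3.27° = 86.73°

86.7 deg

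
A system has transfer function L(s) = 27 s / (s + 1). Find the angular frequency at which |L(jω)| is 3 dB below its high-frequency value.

1 rad s⁻¹

For a single-pole high-pass, the −3 dB point is at the pole: ω = 1 rad s⁻¹.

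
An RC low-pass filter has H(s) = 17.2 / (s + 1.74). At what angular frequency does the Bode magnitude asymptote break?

1.74 rad/s

The single real pole at s = −1.74 gives a corner at ω = 1.74 rad/s.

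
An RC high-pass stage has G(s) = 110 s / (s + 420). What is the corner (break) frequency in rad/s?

420 rad/s

The single real pole at s = −420 gives a corner at ω = 420 rad/s.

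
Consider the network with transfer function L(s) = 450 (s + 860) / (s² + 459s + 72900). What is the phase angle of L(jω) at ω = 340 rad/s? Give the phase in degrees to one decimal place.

-83.7 deg

∠(j340 + 860) = arctan(340/860) = 21.57°
∠[(j340)² + 459(j340) + 72900] = ∠[-42700 + j1.5606e+05] = 105.30°
∠L(j340) = 21.57° − 105.30° = -83.73°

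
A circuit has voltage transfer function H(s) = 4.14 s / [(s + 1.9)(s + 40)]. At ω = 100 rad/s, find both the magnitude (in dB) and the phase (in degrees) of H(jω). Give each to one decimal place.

|H| = -28.3 dB, ∠H = -67.1 deg

|j100| = 100
|j100 + 1.9| = √(100² + 1.9²) = 100
|j100 + 40| = √(100² + 40²) = 107.7
|H(j100)| = 4.14 × 100 / (100 × 107.7) = 0.038432
20 log₁₀(0.038432) = -28.31 dB
∠(j100) = 90.00°
∠(j100 + 1.9) = arctan(100/1.9) = 88.91°
∠(j100 + 40) = arctan(100/40) = 68.20°
∠H(j100) = 90.00° − (88.91° + 68.20°) = -67.11°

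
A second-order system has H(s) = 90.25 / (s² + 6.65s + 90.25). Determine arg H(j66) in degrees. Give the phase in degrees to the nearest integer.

-174°

∠[(j66)² + 6.65(j66) + 90.25] = ∠[-4265.8 + j438.9] = 174.13°
∠H(j66) = −174.13° = -174.13°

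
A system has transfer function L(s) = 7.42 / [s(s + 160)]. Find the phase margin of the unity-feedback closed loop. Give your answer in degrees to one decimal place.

90.0°

Gain crossover: |L(jω)| = 1 at ω ≈ 0.0464 rad/s.
∠L(j0.0464) = −90° − arctan(0.0464/160) ≈ -90.02°
PM = 180° + (-90.02°) = 89.98°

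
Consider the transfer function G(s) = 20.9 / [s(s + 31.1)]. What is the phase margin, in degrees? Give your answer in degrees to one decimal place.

88.8 deg

Gain crossover: |G(jω)| = 1 at ω ≈ 0.672 rad s⁻¹.
∠G(j0.672) = −90° − arctan(0.672/31.1) ≈ -91.24°
PM = 180° + (-91.24°) = 88.76°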